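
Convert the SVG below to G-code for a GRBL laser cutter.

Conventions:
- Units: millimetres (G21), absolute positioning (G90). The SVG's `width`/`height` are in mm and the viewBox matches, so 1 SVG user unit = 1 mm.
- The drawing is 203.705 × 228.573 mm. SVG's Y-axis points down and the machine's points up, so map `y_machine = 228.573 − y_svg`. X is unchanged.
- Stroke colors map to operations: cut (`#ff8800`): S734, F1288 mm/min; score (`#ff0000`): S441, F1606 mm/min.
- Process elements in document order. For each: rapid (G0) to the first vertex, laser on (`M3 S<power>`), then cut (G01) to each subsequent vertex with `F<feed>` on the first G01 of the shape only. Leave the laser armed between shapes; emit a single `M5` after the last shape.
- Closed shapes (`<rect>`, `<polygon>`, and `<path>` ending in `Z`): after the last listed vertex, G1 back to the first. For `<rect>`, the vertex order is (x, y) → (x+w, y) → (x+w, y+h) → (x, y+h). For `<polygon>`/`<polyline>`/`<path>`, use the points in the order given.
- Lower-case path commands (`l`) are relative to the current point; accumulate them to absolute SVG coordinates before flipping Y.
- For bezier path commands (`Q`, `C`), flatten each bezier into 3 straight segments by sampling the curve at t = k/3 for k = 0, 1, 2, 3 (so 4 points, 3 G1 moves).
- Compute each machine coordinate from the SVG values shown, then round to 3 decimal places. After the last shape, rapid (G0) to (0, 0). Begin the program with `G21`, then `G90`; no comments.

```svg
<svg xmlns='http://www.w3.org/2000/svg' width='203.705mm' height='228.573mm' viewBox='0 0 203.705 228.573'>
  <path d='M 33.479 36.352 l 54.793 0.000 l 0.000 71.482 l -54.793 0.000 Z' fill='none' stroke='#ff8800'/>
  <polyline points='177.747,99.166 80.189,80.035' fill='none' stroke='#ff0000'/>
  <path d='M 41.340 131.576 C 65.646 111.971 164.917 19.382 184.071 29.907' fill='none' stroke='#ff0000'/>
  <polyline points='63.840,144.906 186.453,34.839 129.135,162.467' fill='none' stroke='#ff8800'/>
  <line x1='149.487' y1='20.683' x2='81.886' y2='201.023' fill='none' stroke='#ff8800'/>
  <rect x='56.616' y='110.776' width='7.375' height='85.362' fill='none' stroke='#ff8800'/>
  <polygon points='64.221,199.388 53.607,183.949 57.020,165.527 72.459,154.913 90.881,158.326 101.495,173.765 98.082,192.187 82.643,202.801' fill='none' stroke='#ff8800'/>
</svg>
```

G21
G90
G0 X33.479 Y192.221
M3 S734
G01 X88.272 Y192.221 F1288
G01 X88.272 Y120.739
G01 X33.479 Y120.739
G01 X33.479 Y192.221
G0 X177.747 Y129.407
M3 S441
G01 X80.189 Y148.538 F1606
G0 X41.340 Y96.997
M3 S441
G01 X84.891 Y134.408 F1606
G01 X143.955 Y181.342
G01 X184.071 Y198.666
G0 X63.840 Y83.667
M3 S734
G01 X186.453 Y193.734 F1288
G01 X129.135 Y66.106
G0 X149.487 Y207.890
M3 S734
G01 X81.886 Y27.550 F1288
G0 X56.616 Y117.797
M3 S734
G01 X63.991 Y117.797 F1288
G01 X63.991 Y32.435
G01 X56.616 Y32.435
G01 X56.616 Y117.797
G0 X64.221 Y29.185
M3 S734
G01 X53.607 Y44.624 F1288
G01 X57.020 Y63.046
G01 X72.459 Y73.660
G01 X90.881 Y70.247
G01 X101.495 Y54.808
G01 X98.082 Y36.386
G01 X82.643 Y25.772
G01 X64.221 Y29.185
M5
G0 X0.000 Y0.000

viewBox `0 0 203.705 228.573` with mm width/height → 1 unit = 1 mm. Flip: y_m = 228.573 − y_svg.

**Shape 1** — `<path>` rectangle, stroke `#ff8800` → cut (S734, F1288). Machine vertices: (33.479,192.221) → (88.272,192.221) → (88.272,120.739) → (33.479,120.739) → (33.479,192.221). Closed: final G1 returns to the first vertex.

**Shape 2** — `<polyline>` line segment, stroke `#ff0000` → score (S441, F1606). Machine vertices: (177.747,129.407) → (80.189,148.538). Open path.

**Shape 3** — `<path>` cubic bezier, stroke `#ff0000` → score (S441, F1606). Control points (SVG): P0=(41.340,131.576), P1=(65.646,111.971), P2=(164.917,19.382), P3=(184.071,29.907); sampled at t=k/3. Machine vertices: (41.340,96.997) → (84.891,134.408) → (143.955,181.342) → (184.071,198.666). Open path.

**Shape 4** — `<polyline>` open polyline, stroke `#ff8800` → cut (S734, F1288). Machine vertices: (63.840,83.667) → (186.453,193.734) → (129.135,66.106). Open path.

**Shape 5** — `<line>` line segment, stroke `#ff8800` → cut (S734, F1288). Machine vertices: (149.487,207.890) → (81.886,27.550). Open path.

**Shape 6** — `<rect>` rectangle, stroke `#ff8800` → cut (S734, F1288). Machine vertices: (56.616,117.797) → (63.991,117.797) → (63.991,32.435) → (56.616,32.435) → (56.616,117.797). Closed: final G1 returns to the first vertex.

**Shape 7** — `<polygon>` regular polygon, stroke `#ff8800` → cut (S734, F1288). Machine vertices: (64.221,29.185) → (53.607,44.624) → (57.020,63.046) → (72.459,73.660) → (90.881,70.247) → (101.495,54.808) → (98.082,36.386) → (82.643,25.772) → (64.221,29.185). Closed: final G1 returns to the first vertex.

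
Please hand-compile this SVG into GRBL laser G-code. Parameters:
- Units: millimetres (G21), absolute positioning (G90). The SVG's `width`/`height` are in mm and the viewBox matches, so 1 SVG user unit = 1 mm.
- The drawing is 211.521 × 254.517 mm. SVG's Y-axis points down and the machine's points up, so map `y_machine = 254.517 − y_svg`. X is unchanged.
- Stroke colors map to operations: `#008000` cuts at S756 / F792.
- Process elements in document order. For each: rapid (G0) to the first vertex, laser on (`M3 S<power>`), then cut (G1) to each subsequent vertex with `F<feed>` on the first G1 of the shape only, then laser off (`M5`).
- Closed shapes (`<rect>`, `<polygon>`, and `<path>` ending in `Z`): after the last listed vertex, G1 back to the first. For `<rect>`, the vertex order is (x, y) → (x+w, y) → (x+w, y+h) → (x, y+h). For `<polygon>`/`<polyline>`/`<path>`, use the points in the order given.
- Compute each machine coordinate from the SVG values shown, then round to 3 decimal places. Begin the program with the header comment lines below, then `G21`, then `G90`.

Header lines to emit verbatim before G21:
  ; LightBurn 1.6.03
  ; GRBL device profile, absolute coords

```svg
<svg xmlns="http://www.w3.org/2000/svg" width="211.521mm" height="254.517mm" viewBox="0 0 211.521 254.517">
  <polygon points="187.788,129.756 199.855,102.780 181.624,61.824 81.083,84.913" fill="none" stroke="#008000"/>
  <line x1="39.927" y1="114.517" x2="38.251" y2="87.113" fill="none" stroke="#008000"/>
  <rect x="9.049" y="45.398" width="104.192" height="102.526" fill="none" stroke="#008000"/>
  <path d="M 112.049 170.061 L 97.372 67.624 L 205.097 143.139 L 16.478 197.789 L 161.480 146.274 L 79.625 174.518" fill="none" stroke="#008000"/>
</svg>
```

; LightBurn 1.6.03
; GRBL device profile, absolute coords
G21
G90
G0 X187.788 Y124.761
M3 S756
G1 X199.855 Y151.737 F792
G1 X181.624 Y192.693
G1 X81.083 Y169.604
G1 X187.788 Y124.761
M5
G0 X39.927 Y140.000
M3 S756
G1 X38.251 Y167.404 F792
M5
G0 X9.049 Y209.119
M3 S756
G1 X113.241 Y209.119 F792
G1 X113.241 Y106.593
G1 X9.049 Y106.593
G1 X9.049 Y209.119
M5
G0 X112.049 Y84.456
M3 S756
G1 X97.372 Y186.893 F792
G1 X205.097 Y111.378
G1 X16.478 Y56.728
G1 X161.480 Y108.243
G1 X79.625 Y79.999
M5

viewBox `0 0 211.521 254.517` with mm width/height → 1 unit = 1 mm. Flip: y_m = 254.517 − y_svg.

**Shape 1** — `<polygon>` closed polygon, stroke `#008000` → cut (S756, F792). Machine vertices: (187.788,124.761) → (199.855,151.737) → (181.624,192.693) → (81.083,169.604) → (187.788,124.761). Closed: final G1 returns to the first vertex.

**Shape 2** — `<line>` line segment, stroke `#008000` → cut (S756, F792). Machine vertices: (39.927,140.000) → (38.251,167.404). Open path.

**Shape 3** — `<rect>` rectangle, stroke `#008000` → cut (S756, F792). Machine vertices: (9.049,209.119) → (113.241,209.119) → (113.241,106.593) → (9.049,106.593) → (9.049,209.119). Closed: final G1 returns to the first vertex.

**Shape 4** — `<path>` open polyline, stroke `#008000` → cut (S756, F792). Machine vertices: (112.049,84.456) → (97.372,186.893) → (205.097,111.378) → (16.478,56.728) → (161.480,108.243) → (79.625,79.999). Open path.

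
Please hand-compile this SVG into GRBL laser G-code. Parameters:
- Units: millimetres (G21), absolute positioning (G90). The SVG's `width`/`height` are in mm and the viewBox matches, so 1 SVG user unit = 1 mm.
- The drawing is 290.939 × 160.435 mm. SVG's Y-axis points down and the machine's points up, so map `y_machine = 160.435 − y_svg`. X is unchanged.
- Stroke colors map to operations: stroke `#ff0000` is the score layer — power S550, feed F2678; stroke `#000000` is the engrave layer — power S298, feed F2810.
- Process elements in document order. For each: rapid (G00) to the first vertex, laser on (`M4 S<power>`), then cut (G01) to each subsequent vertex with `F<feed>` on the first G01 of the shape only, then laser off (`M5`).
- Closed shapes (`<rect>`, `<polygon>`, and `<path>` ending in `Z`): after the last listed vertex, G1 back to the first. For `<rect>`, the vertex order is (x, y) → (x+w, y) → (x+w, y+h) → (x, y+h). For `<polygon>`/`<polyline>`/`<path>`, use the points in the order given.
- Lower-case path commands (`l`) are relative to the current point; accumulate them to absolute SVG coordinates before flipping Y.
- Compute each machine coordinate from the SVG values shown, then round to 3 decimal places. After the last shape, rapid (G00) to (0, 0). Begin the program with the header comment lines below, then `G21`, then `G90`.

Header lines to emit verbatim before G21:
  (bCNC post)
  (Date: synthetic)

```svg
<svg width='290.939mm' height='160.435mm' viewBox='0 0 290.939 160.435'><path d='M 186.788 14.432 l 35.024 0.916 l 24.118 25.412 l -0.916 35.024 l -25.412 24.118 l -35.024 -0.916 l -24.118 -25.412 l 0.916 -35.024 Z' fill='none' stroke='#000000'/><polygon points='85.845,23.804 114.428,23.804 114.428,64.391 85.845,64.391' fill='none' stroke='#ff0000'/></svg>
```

(bCNC post)
(Date: synthetic)
G21
G90
G00 X186.788 Y146.003
M4 S298
G01 X221.812 Y145.087 F2810
G01 X245.930 Y119.675
G01 X245.014 Y84.651
G01 X219.602 Y60.533
G01 X184.578 Y61.449
G01 X160.460 Y86.861
G01 X161.376 Y121.885
G01 X186.788 Y146.003
M5
G00 X85.845 Y136.631
M4 S550
G01 X114.428 Y136.631 F2678
G01 X114.428 Y96.044
G01 X85.845 Y96.044
G01 X85.845 Y136.631
M5
G00 X0.000 Y0.000

Since the viewBox matches the mm dimensions, user units are millimetres directly. The only transform is the Y-flip y_m = 160.435 − y_svg.

Shape 1 is a regular polygon drawn with `<path>`. Its stroke #000000 means engrave at S298, F2810. After flipping Y the toolpath is (186.788,146.003) → (221.812,145.087) → (245.930,119.675) → (245.014,84.651) → (219.602,60.533) → (184.578,61.449) → (160.460,86.861) → (161.376,121.885) → (186.788,146.003), returning to the start.

Shape 2 is a rectangle drawn with `<polygon>`. Its stroke #ff0000 means score at S550, F2678. After flipping Y the toolpath is (85.845,136.631) → (114.428,136.631) → (114.428,96.044) → (85.845,96.044) → (85.845,136.631), returning to the start.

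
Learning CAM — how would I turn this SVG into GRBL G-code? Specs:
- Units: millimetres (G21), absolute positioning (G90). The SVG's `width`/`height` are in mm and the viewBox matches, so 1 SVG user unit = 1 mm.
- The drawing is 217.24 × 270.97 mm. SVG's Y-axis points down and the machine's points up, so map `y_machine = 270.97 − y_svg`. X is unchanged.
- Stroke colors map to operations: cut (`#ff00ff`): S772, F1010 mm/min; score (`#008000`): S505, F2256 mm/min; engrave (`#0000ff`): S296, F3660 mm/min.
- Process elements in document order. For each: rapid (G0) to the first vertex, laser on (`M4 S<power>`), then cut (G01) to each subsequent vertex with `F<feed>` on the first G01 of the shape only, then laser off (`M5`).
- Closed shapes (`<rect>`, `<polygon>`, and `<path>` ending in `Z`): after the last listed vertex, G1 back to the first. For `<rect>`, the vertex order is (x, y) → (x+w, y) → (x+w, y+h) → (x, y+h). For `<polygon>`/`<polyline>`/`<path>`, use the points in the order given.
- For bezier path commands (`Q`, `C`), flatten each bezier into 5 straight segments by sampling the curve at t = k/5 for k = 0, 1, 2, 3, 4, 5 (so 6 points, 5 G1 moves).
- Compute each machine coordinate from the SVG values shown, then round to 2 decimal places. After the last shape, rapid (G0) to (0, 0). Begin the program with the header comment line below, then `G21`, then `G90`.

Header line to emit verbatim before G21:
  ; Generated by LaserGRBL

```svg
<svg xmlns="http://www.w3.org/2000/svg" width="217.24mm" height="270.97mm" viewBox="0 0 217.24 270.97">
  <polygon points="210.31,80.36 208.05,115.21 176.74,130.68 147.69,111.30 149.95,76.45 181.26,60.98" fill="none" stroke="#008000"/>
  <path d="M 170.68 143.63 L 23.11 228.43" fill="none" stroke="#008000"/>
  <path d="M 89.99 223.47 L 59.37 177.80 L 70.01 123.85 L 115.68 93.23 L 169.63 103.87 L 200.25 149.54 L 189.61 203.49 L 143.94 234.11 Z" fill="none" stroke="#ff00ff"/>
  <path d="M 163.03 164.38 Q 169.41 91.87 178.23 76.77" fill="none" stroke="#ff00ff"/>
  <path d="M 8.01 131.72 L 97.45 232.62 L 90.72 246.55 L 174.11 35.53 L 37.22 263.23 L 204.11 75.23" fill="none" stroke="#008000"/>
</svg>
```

; Generated by LaserGRBL
G21
G90
G0 X210.31 Y190.61
M4 S505
G01 X208.05 Y155.76 F2256
G01 X176.74 Y140.29
G01 X147.69 Y159.67
G01 X149.95 Y194.52
G01 X181.26 Y209.99
G01 X210.31 Y190.61
M5
G0 X170.68 Y127.34
M4 S505
G01 X23.11 Y42.54 F2256
M5
G0 X89.99 Y47.50
M4 S772
G01 X59.37 Y93.17 F1010
G01 X70.01 Y147.12
G01 X115.68 Y177.74
G01 X169.63 Y167.10
G01 X200.25 Y121.43
G01 X189.61 Y67.48
G01 X143.94 Y36.86
G01 X89.99 Y47.50
M5
G0 X163.03 Y106.59
M4 S772
G01 X165.68 Y133.30 F1010
G01 X168.52 Y155.41
G01 X171.56 Y172.93
G01 X174.80 Y185.86
G01 X178.23 Y194.20
M5
G0 X8.01 Y139.25
M4 S505
G01 X97.45 Y38.35 F2256
G01 X90.72 Y24.42
G01 X174.11 Y235.44
G01 X37.22 Y7.74
G01 X204.11 Y195.74
M5
G0 X0.00 Y0.00

viewBox `0 0 217.24 270.97` with mm width/height → 1 unit = 1 mm. Flip: y_m = 270.97 − y_svg.

**Shape 1** — `<polygon>` regular polygon, stroke `#008000` → score (S505, F2256). Machine vertices: (210.31,190.61) → (208.05,155.76) → (176.74,140.29) → (147.69,159.67) → (149.95,194.52) → (181.26,209.99) → (210.31,190.61). Closed: final G1 returns to the first vertex.

**Shape 2** — `<path>` line segment, stroke `#008000` → score (S505, F2256). Machine vertices: (170.68,127.34) → (23.11,42.54). Open path.

**Shape 3** — `<path>` regular polygon, stroke `#ff00ff` → cut (S772, F1010). Machine vertices: (89.99,47.50) → (59.37,93.17) → (70.01,147.12) → (115.68,177.74) → (169.63,167.10) → (200.25,121.43) → (189.61,67.48) → (143.94,36.86) → (89.99,47.50). Closed: final G1 returns to the first vertex.

**Shape 4** — `<path>` quadratic bezier, stroke `#ff00ff` → cut (S772, F1010). Control points (SVG): P0=(163.03,164.38), P1=(169.41,91.87), P2=(178.23,76.77); sampled at t=k/5. Machine vertices: (163.03,106.59) → (165.68,133.30) → (168.52,155.41) → (171.56,172.93) → (174.80,185.86) → (178.23,194.20). Open path.

**Shape 5** — `<path>` open polyline, stroke `#008000` → score (S505, F2256). Machine vertices: (8.01,139.25) → (97.45,38.35) → (90.72,24.42) → (174.11,235.44) → (37.22,7.74) → (204.11,195.74). Open path.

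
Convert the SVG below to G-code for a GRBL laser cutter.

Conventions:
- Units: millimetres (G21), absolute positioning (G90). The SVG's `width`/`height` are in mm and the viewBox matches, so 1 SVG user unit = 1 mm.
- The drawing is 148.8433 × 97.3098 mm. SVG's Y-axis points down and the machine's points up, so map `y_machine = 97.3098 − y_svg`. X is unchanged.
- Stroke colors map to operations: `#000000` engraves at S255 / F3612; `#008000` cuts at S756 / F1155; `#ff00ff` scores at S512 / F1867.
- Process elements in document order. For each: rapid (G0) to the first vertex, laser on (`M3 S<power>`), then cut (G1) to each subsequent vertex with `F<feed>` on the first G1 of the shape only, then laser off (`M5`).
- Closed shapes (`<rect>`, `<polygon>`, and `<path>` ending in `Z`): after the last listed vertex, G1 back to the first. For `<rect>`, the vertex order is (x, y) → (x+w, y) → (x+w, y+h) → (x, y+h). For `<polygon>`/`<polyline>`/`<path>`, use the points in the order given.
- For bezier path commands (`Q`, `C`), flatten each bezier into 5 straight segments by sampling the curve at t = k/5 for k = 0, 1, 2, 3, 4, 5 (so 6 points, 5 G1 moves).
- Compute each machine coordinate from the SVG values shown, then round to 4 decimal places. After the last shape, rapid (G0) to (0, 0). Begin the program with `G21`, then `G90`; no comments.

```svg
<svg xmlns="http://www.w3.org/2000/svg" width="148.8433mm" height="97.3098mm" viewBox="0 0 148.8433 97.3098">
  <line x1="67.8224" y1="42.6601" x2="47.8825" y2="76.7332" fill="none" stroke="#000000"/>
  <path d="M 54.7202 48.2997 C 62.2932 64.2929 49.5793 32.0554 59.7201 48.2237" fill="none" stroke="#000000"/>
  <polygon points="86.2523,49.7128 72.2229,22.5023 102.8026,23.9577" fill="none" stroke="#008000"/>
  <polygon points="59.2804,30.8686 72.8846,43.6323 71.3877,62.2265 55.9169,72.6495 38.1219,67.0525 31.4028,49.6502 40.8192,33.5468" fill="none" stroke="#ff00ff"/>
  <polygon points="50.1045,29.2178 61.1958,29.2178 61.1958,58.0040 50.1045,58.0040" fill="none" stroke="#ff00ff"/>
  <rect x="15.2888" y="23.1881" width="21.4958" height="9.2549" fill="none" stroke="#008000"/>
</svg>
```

Since the viewBox matches the mm dimensions, user units are millimetres directly. The only transform is the Y-flip y_m = 97.3098 − y_svg.

Shape 1 is a line segment drawn with `<line>`. Its stroke #000000 means engrave at S255, F3612. After flipping Y the toolpath is (67.8224,54.6497) → (47.8825,20.5766).

Shape 2 is a cubic bezier drawn with `<path>`. Its stroke #000000 means engrave at S255, F3612. After flipping Y the toolpath is (54.7202,49.0101) → (57.1747,44.4288) → (56.8312,46.7843) → (55.7603,51.4380) → (56.0331,53.7515) → (59.7201,49.0861).

Shape 3 is a regular polygon drawn with `<polygon>`. Its stroke #008000 means cut at S756, F1155. After flipping Y the toolpath is (86.2523,47.5970) → (72.2229,74.8075) → (102.8026,73.3521) → (86.2523,47.5970), returning to the start.

Shape 4 is a regular polygon drawn with `<polygon>`. Its stroke #ff00ff means score at S512, F1867. After flipping Y the toolpath is (59.2804,66.4412) → (72.8846,53.6775) → (71.3877,35.0833) → (55.9169,24.6603) → (38.1219,30.2573) → (31.4028,47.6596) → (40.8192,63.7630) → (59.2804,66.4412), returning to the start.

Shape 5 is a rectangle drawn with `<polygon>`. Its stroke #ff00ff means score at S512, F1867. After flipping Y the toolpath is (50.1045,68.0920) → (61.1958,68.0920) → (61.1958,39.3058) → (50.1045,39.3058) → (50.1045,68.0920), returning to the start.

Shape 6 is a rectangle drawn with `<rect>`. Its stroke #008000 means cut at S756, F1155. After flipping Y the toolpath is (15.2888,74.1217) → (36.7846,74.1217) → (36.7846,64.8668) → (15.2888,64.8668) → (15.2888,74.1217), returning to the start.

G21
G90
G0 X67.8224 Y54.6497
M3 S255
G1 X47.8825 Y20.5766 F3612
M5
G0 X54.7202 Y49.0101
M3 S255
G1 X57.1747 Y44.4288 F3612
G1 X56.8312 Y46.7843
G1 X55.7603 Y51.4380
G1 X56.0331 Y53.7515
G1 X59.7201 Y49.0861
M5
G0 X86.2523 Y47.5970
M3 S756
G1 X72.2229 Y74.8075 F1155
G1 X102.8026 Y73.3521
G1 X86.2523 Y47.5970
M5
G0 X59.2804 Y66.4412
M3 S512
G1 X72.8846 Y53.6775 F1867
G1 X71.3877 Y35.0833
G1 X55.9169 Y24.6603
G1 X38.1219 Y30.2573
G1 X31.4028 Y47.6596
G1 X40.8192 Y63.7630
G1 X59.2804 Y66.4412
M5
G0 X50.1045 Y68.0920
M3 S512
G1 X61.1958 Y68.0920 F1867
G1 X61.1958 Y39.3058
G1 X50.1045 Y39.3058
G1 X50.1045 Y68.0920
M5
G0 X15.2888 Y74.1217
M3 S756
G1 X36.7846 Y74.1217 F1155
G1 X36.7846 Y64.8668
G1 X15.2888 Y64.8668
G1 X15.2888 Y74.1217
M5
G0 X0.0000 Y0.0000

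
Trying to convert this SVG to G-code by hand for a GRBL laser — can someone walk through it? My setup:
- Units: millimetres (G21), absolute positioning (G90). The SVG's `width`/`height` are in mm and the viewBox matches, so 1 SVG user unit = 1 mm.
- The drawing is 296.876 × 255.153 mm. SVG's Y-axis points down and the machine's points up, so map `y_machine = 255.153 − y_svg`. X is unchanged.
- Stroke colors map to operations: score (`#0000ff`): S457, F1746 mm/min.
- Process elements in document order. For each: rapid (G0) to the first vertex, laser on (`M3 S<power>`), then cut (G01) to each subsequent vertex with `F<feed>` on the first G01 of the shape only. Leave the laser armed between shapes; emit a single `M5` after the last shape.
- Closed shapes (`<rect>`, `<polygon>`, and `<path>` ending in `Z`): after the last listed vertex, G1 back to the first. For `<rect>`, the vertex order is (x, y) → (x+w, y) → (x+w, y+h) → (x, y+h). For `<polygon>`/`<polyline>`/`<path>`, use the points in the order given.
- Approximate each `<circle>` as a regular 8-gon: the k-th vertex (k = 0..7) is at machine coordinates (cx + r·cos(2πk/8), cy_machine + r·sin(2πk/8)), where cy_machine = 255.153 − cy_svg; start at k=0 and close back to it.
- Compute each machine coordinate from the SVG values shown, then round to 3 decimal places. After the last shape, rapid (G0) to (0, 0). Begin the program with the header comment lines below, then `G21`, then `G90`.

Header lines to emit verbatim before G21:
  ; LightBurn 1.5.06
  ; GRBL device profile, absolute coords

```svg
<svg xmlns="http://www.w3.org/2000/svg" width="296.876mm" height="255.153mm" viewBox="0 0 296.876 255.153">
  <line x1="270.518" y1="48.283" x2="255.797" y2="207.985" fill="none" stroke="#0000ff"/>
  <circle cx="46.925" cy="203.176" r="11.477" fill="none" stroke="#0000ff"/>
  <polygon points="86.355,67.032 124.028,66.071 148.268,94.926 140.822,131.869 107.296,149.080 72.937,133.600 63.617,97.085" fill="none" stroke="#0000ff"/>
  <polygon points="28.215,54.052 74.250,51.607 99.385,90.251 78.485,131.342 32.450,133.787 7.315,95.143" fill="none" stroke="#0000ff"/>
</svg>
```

viewBox `0 0 296.876 255.153` with mm width/height → 1 unit = 1 mm. Flip: y_m = 255.153 − y_svg.

**Shape 1** — `<line>` line segment, stroke `#0000ff` → score (S457, F1746). Machine vertices: (270.518,206.870) → (255.797,47.168). Open path.

**Shape 2** — `<circle>` circle, stroke `#0000ff` → score (S457, F1746). Machine vertices: (58.402,51.977) → (55.040,60.092) → (46.925,63.454) → (38.810,60.092) → (35.448,51.977) → (38.810,43.862) → (46.925,40.500) → (55.040,43.862) → (58.402,51.977). Closed: final G1 returns to the first vertex.

**Shape 3** — `<polygon>` regular polygon, stroke `#0000ff` → score (S457, F1746). Machine vertices: (86.355,188.121) → (124.028,189.082) → (148.268,160.227) → (140.822,123.284) → (107.296,106.073) → (72.937,121.553) → (63.617,158.068) → (86.355,188.121). Closed: final G1 returns to the first vertex.

**Shape 4** — `<polygon>` regular polygon, stroke `#0000ff` → score (S457, F1746). Machine vertices: (28.215,201.101) → (74.250,203.546) → (99.385,164.902) → (78.485,123.811) → (32.450,121.366) → (7.315,160.010) → (28.215,201.101). Closed: final G1 returns to the first vertex.

; LightBurn 1.5.06
; GRBL device profile, absolute coords
G21
G90
G0 X270.518 Y206.870
M3 S457
G01 X255.797 Y47.168 F1746
G0 X58.402 Y51.977
M3 S457
G01 X55.040 Y60.092 F1746
G01 X46.925 Y63.454
G01 X38.810 Y60.092
G01 X35.448 Y51.977
G01 X38.810 Y43.862
G01 X46.925 Y40.500
G01 X55.040 Y43.862
G01 X58.402 Y51.977
G0 X86.355 Y188.121
M3 S457
G01 X124.028 Y189.082 F1746
G01 X148.268 Y160.227
G01 X140.822 Y123.284
G01 X107.296 Y106.073
G01 X72.937 Y121.553
G01 X63.617 Y158.068
G01 X86.355 Y188.121
G0 X28.215 Y201.101
M3 S457
G01 X74.250 Y203.546 F1746
G01 X99.385 Y164.902
G01 X78.485 Y123.811
G01 X32.450 Y121.366
G01 X7.315 Y160.010
G01 X28.215 Y201.101
M5
G0 X0.000 Y0.000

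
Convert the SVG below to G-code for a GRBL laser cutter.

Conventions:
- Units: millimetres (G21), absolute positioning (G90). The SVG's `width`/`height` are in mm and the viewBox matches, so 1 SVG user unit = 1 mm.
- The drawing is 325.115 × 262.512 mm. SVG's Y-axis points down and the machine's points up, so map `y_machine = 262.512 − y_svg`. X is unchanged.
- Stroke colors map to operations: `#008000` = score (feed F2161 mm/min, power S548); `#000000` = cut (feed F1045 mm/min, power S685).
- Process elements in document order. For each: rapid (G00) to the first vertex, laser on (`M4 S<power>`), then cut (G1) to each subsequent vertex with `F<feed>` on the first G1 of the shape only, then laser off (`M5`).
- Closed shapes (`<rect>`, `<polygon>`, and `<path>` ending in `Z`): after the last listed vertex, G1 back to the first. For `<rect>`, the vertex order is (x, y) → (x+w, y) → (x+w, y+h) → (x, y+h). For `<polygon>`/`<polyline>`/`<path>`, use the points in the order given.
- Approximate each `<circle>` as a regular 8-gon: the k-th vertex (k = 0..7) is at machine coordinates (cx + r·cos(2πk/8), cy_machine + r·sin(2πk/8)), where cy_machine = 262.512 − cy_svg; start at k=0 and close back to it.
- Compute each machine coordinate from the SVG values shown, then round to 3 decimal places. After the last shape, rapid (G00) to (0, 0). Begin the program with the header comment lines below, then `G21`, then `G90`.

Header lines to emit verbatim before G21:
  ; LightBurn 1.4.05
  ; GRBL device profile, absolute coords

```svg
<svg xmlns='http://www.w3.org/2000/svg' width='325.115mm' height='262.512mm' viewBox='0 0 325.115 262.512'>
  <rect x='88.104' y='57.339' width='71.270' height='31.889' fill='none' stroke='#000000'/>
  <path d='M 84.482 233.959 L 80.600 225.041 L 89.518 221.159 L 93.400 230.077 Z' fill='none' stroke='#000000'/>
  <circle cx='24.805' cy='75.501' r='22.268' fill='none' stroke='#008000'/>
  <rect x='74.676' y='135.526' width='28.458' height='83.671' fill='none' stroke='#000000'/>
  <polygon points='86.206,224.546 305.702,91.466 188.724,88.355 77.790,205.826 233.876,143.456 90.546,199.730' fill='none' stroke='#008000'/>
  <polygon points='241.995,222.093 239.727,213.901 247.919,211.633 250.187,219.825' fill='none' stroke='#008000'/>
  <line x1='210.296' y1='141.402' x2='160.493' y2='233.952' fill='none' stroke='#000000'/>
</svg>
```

1 u = 1 mm; y_m = 262.512 − y.

[1] `<rect>` rectangle, #000000→cut S685 F1045: (88.104,205.173) → (159.374,205.173) → (159.374,173.284) → (88.104,173.284) → (88.104,205.173) (closed)

[2] `<path>` regular polygon, #000000→cut S685 F1045: (84.482,28.553) → (80.600,37.471) → (89.518,41.353) → (93.400,32.435) → (84.482,28.553) (closed)

[3] `<circle>` circle, #008000→score S548 F2161: (47.073,187.011) → (40.551,202.757) → (24.805,209.279) → (9.059,202.757) → (2.537,187.011) → (9.059,171.265) → (24.805,164.743) → (40.551,171.265) → (47.073,187.011) (closed)

[4] `<rect>` rectangle, #000000→cut S685 F1045: (74.676,126.986) → (103.134,126.986) → (103.134,43.315) → (74.676,43.315) → (74.676,126.986) (closed)

[5] `<polygon>` closed polygon, #008000→score S548 F2161: (86.206,37.966) → (305.702,171.046) → (188.724,174.157) → (77.790,56.686) → (233.876,119.056) → (90.546,62.782) → (86.206,37.966) (closed)

[6] `<polygon>` regular polygon, #008000→score S548 F2161: (241.995,40.419) → (239.727,48.611) → (247.919,50.879) → (250.187,42.687) → (241.995,40.419) (closed)

[7] `<line>` line segment, #000000→cut S685 F1045: (210.296,121.110) → (160.493,28.560)

; LightBurn 1.4.05
; GRBL device profile, absolute coords
G21
G90
G00 X88.104 Y205.173
M4 S685
G1 X159.374 Y205.173 F1045
G1 X159.374 Y173.284
G1 X88.104 Y173.284
G1 X88.104 Y205.173
M5
G00 X84.482 Y28.553
M4 S685
G1 X80.600 Y37.471 F1045
G1 X89.518 Y41.353
G1 X93.400 Y32.435
G1 X84.482 Y28.553
M5
G00 X47.073 Y187.011
M4 S548
G1 X40.551 Y202.757 F2161
G1 X24.805 Y209.279
G1 X9.059 Y202.757
G1 X2.537 Y187.011
G1 X9.059 Y171.265
G1 X24.805 Y164.743
G1 X40.551 Y171.265
G1 X47.073 Y187.011
M5
G00 X74.676 Y126.986
M4 S685
G1 X103.134 Y126.986 F1045
G1 X103.134 Y43.315
G1 X74.676 Y43.315
G1 X74.676 Y126.986
M5
G00 X86.206 Y37.966
M4 S548
G1 X305.702 Y171.046 F2161
G1 X188.724 Y174.157
G1 X77.790 Y56.686
G1 X233.876 Y119.056
G1 X90.546 Y62.782
G1 X86.206 Y37.966
M5
G00 X241.995 Y40.419
M4 S548
G1 X239.727 Y48.611 F2161
G1 X247.919 Y50.879
G1 X250.187 Y42.687
G1 X241.995 Y40.419
M5
G00 X210.296 Y121.110
M4 S685
G1 X160.493 Y28.560 F1045
M5
G00 X0.000 Y0.000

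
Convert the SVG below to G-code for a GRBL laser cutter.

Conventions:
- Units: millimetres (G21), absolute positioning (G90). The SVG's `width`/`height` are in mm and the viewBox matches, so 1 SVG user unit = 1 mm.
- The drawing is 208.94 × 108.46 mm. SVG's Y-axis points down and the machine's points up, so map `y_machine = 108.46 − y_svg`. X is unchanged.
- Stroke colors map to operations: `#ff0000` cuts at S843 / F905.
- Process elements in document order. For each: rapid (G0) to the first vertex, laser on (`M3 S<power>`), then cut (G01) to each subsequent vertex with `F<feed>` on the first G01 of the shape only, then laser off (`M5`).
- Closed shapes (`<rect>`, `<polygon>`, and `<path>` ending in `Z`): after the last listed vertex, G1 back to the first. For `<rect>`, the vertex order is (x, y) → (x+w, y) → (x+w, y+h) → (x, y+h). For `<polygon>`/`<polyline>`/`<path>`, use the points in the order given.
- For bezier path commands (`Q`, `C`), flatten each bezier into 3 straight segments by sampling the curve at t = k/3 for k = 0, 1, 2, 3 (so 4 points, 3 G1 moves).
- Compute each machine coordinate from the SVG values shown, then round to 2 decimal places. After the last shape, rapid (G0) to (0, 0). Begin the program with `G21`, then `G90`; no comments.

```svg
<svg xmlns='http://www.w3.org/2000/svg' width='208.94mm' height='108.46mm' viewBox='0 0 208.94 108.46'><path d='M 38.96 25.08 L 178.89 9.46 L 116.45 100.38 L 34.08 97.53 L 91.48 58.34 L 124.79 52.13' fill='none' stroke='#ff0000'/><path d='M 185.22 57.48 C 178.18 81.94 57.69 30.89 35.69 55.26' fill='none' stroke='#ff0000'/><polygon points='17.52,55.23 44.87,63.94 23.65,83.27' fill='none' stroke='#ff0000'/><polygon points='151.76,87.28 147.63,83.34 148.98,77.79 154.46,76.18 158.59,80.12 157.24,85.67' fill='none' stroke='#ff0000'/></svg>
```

G21
G90
G0 X38.96 Y83.38
M3 S843
G01 X178.89 Y99.00 F905
G01 X116.45 Y8.08
G01 X34.08 Y10.93
G01 X91.48 Y50.12
G01 X124.79 Y56.33
M5
G0 X185.22 Y50.98
M3 S843
G01 X148.21 Y46.10 F905
G01 X82.67 Y58.02
G01 X35.69 Y53.20
M5
G0 X17.52 Y53.23
M3 S843
G01 X44.87 Y44.52 F905
G01 X23.65 Y25.19
G01 X17.52 Y53.23
M5
G0 X151.76 Y21.18
M3 S843
G01 X147.63 Y25.12 F905
G01 X148.98 Y30.67
G01 X154.46 Y32.28
G01 X158.59 Y28.34
G01 X157.24 Y22.79
G01 X151.76 Y21.18
M5
G0 X0.00 Y0.00

1 u = 1 mm; y_m = 108.46 − y.

[1] `<path>` open polyline, #ff0000→cut S843 F905: (38.96,83.38) → (178.89,99.00) → (116.45,8.08) → (34.08,10.93) → (91.48,50.12) → (124.79,56.33)

[2] `<path>` cubic bezier, #ff0000→cut S843 F905: (185.22,50.98) → (148.21,46.10) → (82.67,58.02) → (35.69,53.20)

[3] `<polygon>` regular polygon, #ff0000→cut S843 F905: (17.52,53.23) → (44.87,44.52) → (23.65,25.19) → (17.52,53.23) (closed)

[4] `<polygon>` regular polygon, #ff0000→cut S843 F905: (151.76,21.18) → (147.63,25.12) → (148.98,30.67) → (154.46,32.28) → (158.59,28.34) → (157.24,22.79) → (151.76,21.18) (closed)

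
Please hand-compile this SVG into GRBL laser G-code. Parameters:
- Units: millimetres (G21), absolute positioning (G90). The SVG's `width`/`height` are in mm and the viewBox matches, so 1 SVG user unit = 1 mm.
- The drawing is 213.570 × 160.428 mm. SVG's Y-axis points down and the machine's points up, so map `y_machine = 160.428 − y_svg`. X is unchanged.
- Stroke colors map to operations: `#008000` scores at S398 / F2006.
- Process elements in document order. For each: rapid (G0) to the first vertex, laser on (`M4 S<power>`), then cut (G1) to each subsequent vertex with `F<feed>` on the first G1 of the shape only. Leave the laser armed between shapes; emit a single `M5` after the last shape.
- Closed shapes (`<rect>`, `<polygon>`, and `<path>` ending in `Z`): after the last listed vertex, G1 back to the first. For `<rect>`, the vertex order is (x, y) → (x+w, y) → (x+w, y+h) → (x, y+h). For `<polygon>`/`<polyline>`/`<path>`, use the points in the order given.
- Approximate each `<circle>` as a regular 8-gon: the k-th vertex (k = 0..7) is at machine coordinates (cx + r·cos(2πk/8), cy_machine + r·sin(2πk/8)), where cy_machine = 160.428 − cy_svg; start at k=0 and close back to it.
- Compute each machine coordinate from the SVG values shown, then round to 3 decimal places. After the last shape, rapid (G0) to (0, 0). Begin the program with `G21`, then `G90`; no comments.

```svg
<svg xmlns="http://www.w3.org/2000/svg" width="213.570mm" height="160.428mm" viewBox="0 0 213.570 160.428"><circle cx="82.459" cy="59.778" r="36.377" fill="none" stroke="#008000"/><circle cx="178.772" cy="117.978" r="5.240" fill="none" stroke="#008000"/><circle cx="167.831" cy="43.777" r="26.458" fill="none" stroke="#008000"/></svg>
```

G21
G90
G0 X118.836 Y100.650
M4 S398
G1 X108.181 Y126.372 F2006
G1 X82.459 Y137.027
G1 X56.737 Y126.372
G1 X46.082 Y100.650
G1 X56.737 Y74.928
G1 X82.459 Y64.273
G1 X108.181 Y74.928
G1 X118.836 Y100.650
G0 X184.012 Y42.450
M4 S398
G1 X182.477 Y46.155 F2006
G1 X178.772 Y47.690
G1 X175.067 Y46.155
G1 X173.532 Y42.450
G1 X175.067 Y38.745
G1 X178.772 Y37.210
G1 X182.477 Y38.745
G1 X184.012 Y42.450
G0 X194.289 Y116.651
M4 S398
G1 X186.540 Y135.360 F2006
G1 X167.831 Y143.109
G1 X149.122 Y135.360
G1 X141.373 Y116.651
G1 X149.122 Y97.942
G1 X167.831 Y90.193
G1 X186.540 Y97.942
G1 X194.289 Y116.651
M5
G0 X0.000 Y0.000

1 u = 1 mm; y_m = 160.428 − y.

[1] `<circle>` circle, #008000→score S398 F2006: (118.836,100.650) → (108.181,126.372) → (82.459,137.027) → (56.737,126.372) → (46.082,100.650) → (56.737,74.928) → (82.459,64.273) → (108.181,74.928) → (118.836,100.650) (closed)

[2] `<circle>` circle, #008000→score S398 F2006: (184.012,42.450) → (182.477,46.155) → (178.772,47.690) → (175.067,46.155) → (173.532,42.450) → (175.067,38.745) → (178.772,37.210) → (182.477,38.745) → (184.012,42.450) (closed)

[3] `<circle>` circle, #008000→score S398 F2006: (194.289,116.651) → (186.540,135.360) → (167.831,143.109) → (149.122,135.360) → (141.373,116.651) → (149.122,97.942) → (167.831,90.193) → (186.540,97.942) → (194.289,116.651) (closed)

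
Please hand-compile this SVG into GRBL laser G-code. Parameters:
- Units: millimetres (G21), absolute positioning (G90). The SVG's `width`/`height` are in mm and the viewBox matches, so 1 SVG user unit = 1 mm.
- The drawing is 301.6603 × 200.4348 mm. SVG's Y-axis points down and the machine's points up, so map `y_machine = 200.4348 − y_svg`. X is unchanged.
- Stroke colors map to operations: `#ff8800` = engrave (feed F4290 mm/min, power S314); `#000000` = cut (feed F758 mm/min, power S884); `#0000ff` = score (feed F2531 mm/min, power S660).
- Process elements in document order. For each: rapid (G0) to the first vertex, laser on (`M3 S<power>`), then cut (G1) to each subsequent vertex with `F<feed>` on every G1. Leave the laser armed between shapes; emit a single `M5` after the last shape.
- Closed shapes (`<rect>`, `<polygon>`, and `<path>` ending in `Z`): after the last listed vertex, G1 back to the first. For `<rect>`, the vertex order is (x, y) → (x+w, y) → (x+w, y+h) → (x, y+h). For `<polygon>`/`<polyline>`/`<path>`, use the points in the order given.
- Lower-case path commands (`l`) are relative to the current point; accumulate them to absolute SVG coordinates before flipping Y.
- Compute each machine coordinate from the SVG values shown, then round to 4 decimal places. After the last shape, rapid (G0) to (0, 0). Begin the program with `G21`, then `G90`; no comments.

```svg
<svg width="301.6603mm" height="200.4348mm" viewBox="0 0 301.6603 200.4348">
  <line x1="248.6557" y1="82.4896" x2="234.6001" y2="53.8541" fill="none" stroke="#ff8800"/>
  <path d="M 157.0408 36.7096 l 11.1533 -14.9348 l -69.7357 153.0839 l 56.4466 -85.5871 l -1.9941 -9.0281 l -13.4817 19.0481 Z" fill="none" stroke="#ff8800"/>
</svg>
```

G21
G90
G0 X248.6557 Y117.9452
M3 S314
G1 X234.6001 Y146.5807 F4290
G0 X157.0408 Y163.7252
M3 S314
G1 X168.1941 Y178.6600 F4290
G1 X98.4584 Y25.5761 F4290
G1 X154.9050 Y111.1632 F4290
G1 X152.9109 Y120.1913 F4290
G1 X139.4292 Y101.1432 F4290
G1 X157.0408 Y163.7252 F4290
M5
G0 X0.0000 Y0.0000

Since the viewBox matches the mm dimensions, user units are millimetres directly. The only transform is the Y-flip y_m = 200.4348 − y_svg.

Shape 1 is a line segment drawn with `<line>`. Its stroke #ff8800 means engrave at S314, F4290. After flipping Y the toolpath is (248.6557,117.9452) → (234.6001,146.5807).

Shape 2 is a closed polygon drawn with `<path>`. Its stroke #ff8800 means engrave at S314, F4290. After flipping Y the toolpath is (157.0408,163.7252) → (168.1941,178.6600) → (98.4584,25.5761) → (154.9050,111.1632) → (152.9109,120.1913) → (139.4292,101.1432) → (157.0408,163.7252), returning to the start.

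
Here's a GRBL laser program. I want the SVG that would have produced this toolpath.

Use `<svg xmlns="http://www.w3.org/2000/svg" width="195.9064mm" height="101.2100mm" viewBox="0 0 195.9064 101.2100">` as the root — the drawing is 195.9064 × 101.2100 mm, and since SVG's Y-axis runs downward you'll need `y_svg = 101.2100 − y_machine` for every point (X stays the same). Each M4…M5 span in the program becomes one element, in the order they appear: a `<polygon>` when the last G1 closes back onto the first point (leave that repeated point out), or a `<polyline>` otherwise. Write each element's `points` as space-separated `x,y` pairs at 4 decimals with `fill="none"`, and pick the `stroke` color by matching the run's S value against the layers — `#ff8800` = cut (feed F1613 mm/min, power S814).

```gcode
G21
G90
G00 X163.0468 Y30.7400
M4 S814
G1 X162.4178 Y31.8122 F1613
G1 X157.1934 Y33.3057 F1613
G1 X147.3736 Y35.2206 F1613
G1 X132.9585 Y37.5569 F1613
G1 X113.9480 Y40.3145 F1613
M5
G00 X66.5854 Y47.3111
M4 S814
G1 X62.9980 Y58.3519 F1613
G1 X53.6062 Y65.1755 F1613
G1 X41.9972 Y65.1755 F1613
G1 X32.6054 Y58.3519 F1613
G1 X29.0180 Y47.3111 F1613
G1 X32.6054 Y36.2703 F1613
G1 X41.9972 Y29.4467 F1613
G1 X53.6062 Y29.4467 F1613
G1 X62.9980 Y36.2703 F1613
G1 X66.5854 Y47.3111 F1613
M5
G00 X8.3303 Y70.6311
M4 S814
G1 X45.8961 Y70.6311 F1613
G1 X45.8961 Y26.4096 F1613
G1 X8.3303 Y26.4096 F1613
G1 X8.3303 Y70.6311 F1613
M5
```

Machine Y-up, SVG Y-down with viewBox height 101.2100, so y_svg = 101.2100 − y_machine; X carries over. Every run uses S814, so all elements get stroke `#ff8800` (cut).

Run 1: The run is open, so emit a `<polyline>` with points (Y-flipped): 163.0468,70.4700 162.4178,69.3978 157.1934,67.9043 147.3736,65.9894 132.9585,63.6531 113.9480,60.8955.

Run 2: The run returns to its start, so emit a `<polygon>` with points (Y-flipped): 66.5854,53.8989 62.9980,42.8581 53.6062,36.0345 41.9972,36.0345 32.6054,42.8581 29.0180,53.8989 32.6054,64.9397 41.9972,71.7633 53.6062,71.7633 62.9980,64.9397.

Run 3: The run returns to its start, so emit a `<polygon>` with points (Y-flipped): 8.3303,30.5789 45.8961,30.5789 45.8961,74.8004 8.3303,74.8004.

<svg xmlns="http://www.w3.org/2000/svg" width="195.9064mm" height="101.2100mm" viewBox="0 0 195.9064 101.2100">
  <polyline points="163.0468,70.4700 162.4178,69.3978 157.1934,67.9043 147.3736,65.9894 132.9585,63.6531 113.9480,60.8955" fill="none" stroke="#ff8800"/>
  <polygon points="66.5854,53.8989 62.9980,42.8581 53.6062,36.0345 41.9972,36.0345 32.6054,42.8581 29.0180,53.8989 32.6054,64.9397 41.9972,71.7633 53.6062,71.7633 62.9980,64.9397" fill="none" stroke="#ff8800"/>
  <polygon points="8.3303,30.5789 45.8961,30.5789 45.8961,74.8004 8.3303,74.8004" fill="none" stroke="#ff8800"/>
</svg>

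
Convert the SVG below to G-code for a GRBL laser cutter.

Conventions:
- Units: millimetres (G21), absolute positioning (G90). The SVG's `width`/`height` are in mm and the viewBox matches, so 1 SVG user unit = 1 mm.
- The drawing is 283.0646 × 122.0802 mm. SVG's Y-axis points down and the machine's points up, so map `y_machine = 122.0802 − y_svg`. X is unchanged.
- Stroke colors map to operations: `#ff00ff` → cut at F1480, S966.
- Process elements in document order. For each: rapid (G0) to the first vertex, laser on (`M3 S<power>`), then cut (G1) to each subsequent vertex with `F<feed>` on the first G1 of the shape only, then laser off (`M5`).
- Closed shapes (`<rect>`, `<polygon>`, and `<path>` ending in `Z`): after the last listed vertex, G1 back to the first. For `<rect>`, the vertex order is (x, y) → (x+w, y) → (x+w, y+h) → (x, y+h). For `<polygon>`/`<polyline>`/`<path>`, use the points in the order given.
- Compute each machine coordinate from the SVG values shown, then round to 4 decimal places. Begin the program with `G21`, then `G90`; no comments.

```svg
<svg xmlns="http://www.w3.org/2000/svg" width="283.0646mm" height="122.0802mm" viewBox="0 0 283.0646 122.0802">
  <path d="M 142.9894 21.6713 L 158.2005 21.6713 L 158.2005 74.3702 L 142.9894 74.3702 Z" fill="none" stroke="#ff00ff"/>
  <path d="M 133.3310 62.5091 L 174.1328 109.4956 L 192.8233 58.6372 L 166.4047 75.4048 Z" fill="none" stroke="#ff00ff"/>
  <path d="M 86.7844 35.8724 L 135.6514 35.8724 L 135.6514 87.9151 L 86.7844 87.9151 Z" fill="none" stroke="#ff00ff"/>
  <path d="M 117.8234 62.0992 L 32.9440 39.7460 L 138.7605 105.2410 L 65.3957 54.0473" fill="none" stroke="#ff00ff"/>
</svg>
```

viewBox `0 0 283.0646 122.0802` with mm width/height → 1 unit = 1 mm. Flip: y_m = 122.0802 − y_svg.

**Shape 1** — `<path>` rectangle, stroke `#ff00ff` → cut (S966, F1480). Machine vertices: (142.9894,100.4089) → (158.2005,100.4089) → (158.2005,47.7100) → (142.9894,47.7100) → (142.9894,100.4089). Closed: final G1 returns to the first vertex.

**Shape 2** — `<path>` closed polygon, stroke `#ff00ff` → cut (S966, F1480). Machine vertices: (133.3310,59.5711) → (174.1328,12.5846) → (192.8233,63.4430) → (166.4047,46.6754) → (133.3310,59.5711). Closed: final G1 returns to the first vertex.

**Shape 3** — `<path>` rectangle, stroke `#ff00ff` → cut (S966, F1480). Machine vertices: (86.7844,86.2078) → (135.6514,86.2078) → (135.6514,34.1651) → (86.7844,34.1651) → (86.7844,86.2078). Closed: final G1 returns to the first vertex.

**Shape 4** — `<path>` open polyline, stroke `#ff00ff` → cut (S966, F1480). Machine vertices: (117.8234,59.9810) → (32.9440,82.3342) → (138.7605,16.8392) → (65.3957,68.0329). Open path.

G21
G90
G0 X142.9894 Y100.4089
M3 S966
G1 X158.2005 Y100.4089 F1480
G1 X158.2005 Y47.7100
G1 X142.9894 Y47.7100
G1 X142.9894 Y100.4089
M5
G0 X133.3310 Y59.5711
M3 S966
G1 X174.1328 Y12.5846 F1480
G1 X192.8233 Y63.4430
G1 X166.4047 Y46.6754
G1 X133.3310 Y59.5711
M5
G0 X86.7844 Y86.2078
M3 S966
G1 X135.6514 Y86.2078 F1480
G1 X135.6514 Y34.1651
G1 X86.7844 Y34.1651
G1 X86.7844 Y86.2078
M5
G0 X117.8234 Y59.9810
M3 S966
G1 X32.9440 Y82.3342 F1480
G1 X138.7605 Y16.8392
G1 X65.3957 Y68.0329
M5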